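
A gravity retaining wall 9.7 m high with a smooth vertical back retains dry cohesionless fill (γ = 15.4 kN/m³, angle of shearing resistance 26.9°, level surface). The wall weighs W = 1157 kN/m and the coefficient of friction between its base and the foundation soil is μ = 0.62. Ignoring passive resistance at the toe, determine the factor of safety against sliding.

K_a = tan²(45° − 26.9°/2) = 0.3770.
P_a = ½K_aγH² = 0.5×0.3770×15.4×9.7² = 273.1 kN/m, acting at H/3 = 3.233 m above the base.
FS_sliding = μW / P_a = 0.62×1157 / 273.1 = 2.626.

2.63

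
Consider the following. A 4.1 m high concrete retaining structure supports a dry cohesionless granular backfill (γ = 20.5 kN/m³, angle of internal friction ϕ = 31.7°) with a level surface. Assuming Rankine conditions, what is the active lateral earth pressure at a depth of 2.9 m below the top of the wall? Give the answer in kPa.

18.5 kPa

K_a = (1 − sin φ)/(1 + sin φ) = 0.3111.
σ_h = K_a γ z = 0.3111 × 20.5 × 2.9 = 18.49 kPa.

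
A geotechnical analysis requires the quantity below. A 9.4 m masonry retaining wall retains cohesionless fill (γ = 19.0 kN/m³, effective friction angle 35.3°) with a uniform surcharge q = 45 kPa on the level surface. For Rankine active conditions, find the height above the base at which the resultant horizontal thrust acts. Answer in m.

K_a = 0.2675.
Triangular part P₁ = ½K_aγH² = 224.6 at H/3 = 3.133 m; rectangular part P₂ = K_a q H = 113.2 at H/2 = 4.700 m.
ȳ = (P₁·3.133 + P₂·4.700)/(P₁+P₂) = 3.658 m.

3.66 m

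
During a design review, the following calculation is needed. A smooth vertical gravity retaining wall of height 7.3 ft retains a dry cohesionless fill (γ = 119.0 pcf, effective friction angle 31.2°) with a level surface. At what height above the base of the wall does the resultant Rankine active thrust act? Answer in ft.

2.43 ft

K_a = 0.3175.
The pressure distribution is triangular, so the resultant acts at H/3 above the base = 7.3/3 = 2.433 ft.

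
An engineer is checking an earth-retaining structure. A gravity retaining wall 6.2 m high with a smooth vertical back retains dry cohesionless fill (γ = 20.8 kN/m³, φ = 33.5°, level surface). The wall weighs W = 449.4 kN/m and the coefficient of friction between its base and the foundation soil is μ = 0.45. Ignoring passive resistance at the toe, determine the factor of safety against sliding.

1.75

K_a = tan²(45° − 33.5°/2) = 0.2887.
P_a = ½K_aγH² = 0.5×0.2887×20.8×6.2² = 115.4 kN/m, acting at H/3 = 2.067 m above the base.
FS_sliding = μW / P_a = 0.45×449.4 / 115.4 = 1.752.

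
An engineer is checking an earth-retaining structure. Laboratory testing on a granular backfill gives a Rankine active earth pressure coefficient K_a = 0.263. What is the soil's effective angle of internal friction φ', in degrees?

35.7°

K_a = tan²(45° − φ/2) ⇒ 45° − φ/2 = arctan(√0.263) = 27.15°.
φ = 2(45° − 27.15°) = 35.70°.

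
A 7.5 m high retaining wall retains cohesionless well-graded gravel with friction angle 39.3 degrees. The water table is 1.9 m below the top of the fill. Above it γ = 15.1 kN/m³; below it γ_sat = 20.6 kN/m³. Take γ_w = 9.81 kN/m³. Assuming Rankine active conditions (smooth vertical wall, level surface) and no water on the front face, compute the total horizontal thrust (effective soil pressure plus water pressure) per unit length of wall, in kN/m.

K_a = tan²(45° − φ/2) = 0.2245.
γ' = 20.6 − 9.81 = 10.79 kN/m³. Depth below WT = 5.6 m.
σ'_h at WT = K_a γ d_w = 6.440 kPa; at base = 6.440 + K_a γ' × 5.6 = 20.00 kPa.
P₁ (0–1.9 m) = ½×6.440×1.9 = 6.118. P₂ (1.9–7.5 m) = ½(6.440+20.00)×5.6 = 74.04.
P_w = ½ γ_w h₂² = 0.5×9.81×5.6² = 153.8. Total = 6.118+74.04+153.8 = 234.0 kN/m.

234 kN/m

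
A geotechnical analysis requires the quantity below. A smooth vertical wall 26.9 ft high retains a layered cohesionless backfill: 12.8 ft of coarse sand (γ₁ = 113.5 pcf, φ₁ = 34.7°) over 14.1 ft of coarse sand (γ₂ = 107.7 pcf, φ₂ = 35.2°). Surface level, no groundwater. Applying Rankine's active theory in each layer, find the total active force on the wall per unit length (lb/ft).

10900 lb/ft

K_a1 = tan²(45°−34.7°/2) = 0.2745; K_a2 = tan²(45°−35.2°/2) = 0.2687.
Layer 1: σ at base = K_a1 γ₁ h₁ = 398.8 psf; P₁ = ½×398.8×12.8 = 2552.
Layer 2: σ_v at top = γ₁h₁ = 1453; σ_h top = K_a2×1453 = 390.3; σ_h base = K_a2×(1453+107.7×14.1) = 798.4.
P₂ = ½(390.3+798.4)×14.1 = 8380. Total P_a = 2552+8380 = 10930 lb/ft.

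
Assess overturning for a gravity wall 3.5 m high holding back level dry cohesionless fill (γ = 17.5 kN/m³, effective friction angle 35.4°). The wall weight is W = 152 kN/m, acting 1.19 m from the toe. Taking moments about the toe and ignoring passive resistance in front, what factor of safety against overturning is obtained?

5.43

K_a = tan²(45° − 35.4°/2) = 0.2664.
P_a = ½K_aγH² = 0.5×0.2664×17.5×3.5² = 28.55 kN/m, acting at H/3 = 1.167 m above the base.
Overturning moment M_o = P_a × H/3 = 28.55 × 1.167 = 33.31.
Resisting moment M_r = W × 1.19 = 152 × 1.19 = 180.9.
FS_overturning = M_r/M_o = 180.9/33.31 = 5.430.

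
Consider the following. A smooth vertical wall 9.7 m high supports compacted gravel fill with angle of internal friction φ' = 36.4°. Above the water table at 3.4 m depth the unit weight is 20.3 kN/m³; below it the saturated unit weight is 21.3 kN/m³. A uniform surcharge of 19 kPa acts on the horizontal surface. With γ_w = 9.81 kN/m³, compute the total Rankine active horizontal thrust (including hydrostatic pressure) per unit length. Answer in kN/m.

441 kN/m

K_a = tan²(45° − φ/2) = 0.2552.
γ' = 21.3 − 9.81 = 11.49 kN/m³. h₂ = H − d_w = 6.3 m.
σ'_h: at surface K_a·q = 4.848; at WT K_a(q+γd_w) = 22.46; at base K_a(q+γd_w+γ'h₂) = 40.93 kPa.
P₁ = ½(4.848+22.46)×3.4 = 46.42; P₂ = ½(22.46+40.93)×6.3 = 199.7; P_w = ½γ_w h₂² = 194.7.
Total = 46.42+199.7+194.7 = 440.8 kN/m.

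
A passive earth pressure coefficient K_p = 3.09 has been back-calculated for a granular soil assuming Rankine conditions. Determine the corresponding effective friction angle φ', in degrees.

K_p = (1+sin φ)/(1−sin φ) ⇒ sin φ = (K_p − 1)/(K_p + 1) = 0.5110.
φ = arcsin(0.5110) = 30.73°.

30.7°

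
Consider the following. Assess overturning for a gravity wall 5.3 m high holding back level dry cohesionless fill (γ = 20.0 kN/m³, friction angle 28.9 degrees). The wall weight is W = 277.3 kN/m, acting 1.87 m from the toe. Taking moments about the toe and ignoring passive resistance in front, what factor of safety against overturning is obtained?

3.00

K_a = tan²(45° − 28.9°/2) = 0.3484.
P_a = ½K_aγH² = 0.5×0.3484×20.0×5.3² = 97.85 kN/m, acting at H/3 = 1.767 m above the base.
Overturning moment M_o = P_a × H/3 = 97.85 × 1.767 = 172.9.
Resisting moment M_r = W × 1.87 = 277.3 × 1.87 = 518.6.
FS_overturning = M_r/M_o = 518.6/172.9 = 3.000.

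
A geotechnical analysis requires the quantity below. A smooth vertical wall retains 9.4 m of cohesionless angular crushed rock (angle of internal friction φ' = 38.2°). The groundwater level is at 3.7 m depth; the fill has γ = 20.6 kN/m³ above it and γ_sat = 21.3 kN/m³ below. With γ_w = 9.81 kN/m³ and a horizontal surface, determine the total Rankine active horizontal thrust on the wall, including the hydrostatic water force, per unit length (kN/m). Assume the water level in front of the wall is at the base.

K_a = tan²(45° − φ/2) = 0.2358.
γ' = 21.3 − 9.81 = 11.49 kN/m³. Depth below WT = 5.7 m.
σ'_h at WT = K_a γ d_w = 17.97 kPa; at base = 17.97 + K_a γ' × 5.7 = 33.41 kPa.
P₁ (0–3.7 m) = ½×17.97×3.7 = 33.25. P₂ (3.7–9.4 m) = ½(17.97+33.41)×5.7 = 146.4.
P_w = ½ γ_w h₂² = 0.5×9.81×5.7² = 159.4. Total = 33.25+146.4+159.4 = 339.1 kN/m.

339 kN/m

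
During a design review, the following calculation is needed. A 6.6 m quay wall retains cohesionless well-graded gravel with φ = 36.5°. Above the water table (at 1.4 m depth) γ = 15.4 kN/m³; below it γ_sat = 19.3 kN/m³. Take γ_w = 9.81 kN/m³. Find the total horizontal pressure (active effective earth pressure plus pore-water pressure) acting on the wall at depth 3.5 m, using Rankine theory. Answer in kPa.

K_a = (1 − sin φ)/(1 + sin φ) = 0.2541.
γ' = 19.3 − 9.81 = 9.490 kN/m³.
Effective vertical stress at 3.5 m: σ'_v = 15.4×1.4 + 9.490×2.10 = 41.49 kPa.
σ'_h = K_a σ'_v = 0.2541 × 41.49 = 10.54 kPa; u = γ_w × 2.10 = 20.60 kPa.
Total σ_h = 10.54 + 20.60 = 31.14 kPa.

31.1 kPa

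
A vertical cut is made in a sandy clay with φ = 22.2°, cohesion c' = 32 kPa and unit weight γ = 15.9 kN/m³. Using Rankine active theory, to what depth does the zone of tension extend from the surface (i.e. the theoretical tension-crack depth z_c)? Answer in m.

5.99 m

K_a = tan²(45° − 22.2°/2) = 0.4515; √K_a = 0.6720.
The active pressure is zero where K_a γ z = 2c√K_a, so z_c = 2c/(γ√K_a) = 2×32/(15.9×0.6720) = 5.990 m.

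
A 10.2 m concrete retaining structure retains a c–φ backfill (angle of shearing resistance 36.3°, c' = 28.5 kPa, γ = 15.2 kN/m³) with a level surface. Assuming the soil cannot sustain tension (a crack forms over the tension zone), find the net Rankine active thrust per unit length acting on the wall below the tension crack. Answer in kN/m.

15.2 kN/m

K_a = 0.2563; √K_a = 0.5062.
Tension-crack depth z_c = 2c/(γ√K_a) = 2×28.5/(15.2×0.5062) = 7.408 m.
σ_a at base = K_a γ H − 2c√K_a = 0.2563×15.2×10.2 − 2×28.5×0.5062 = 10.88 kPa.
P_a = ½ × 10.88 × (H − z_c) = 0.5×10.88×2.792 = 15.19 kN/m.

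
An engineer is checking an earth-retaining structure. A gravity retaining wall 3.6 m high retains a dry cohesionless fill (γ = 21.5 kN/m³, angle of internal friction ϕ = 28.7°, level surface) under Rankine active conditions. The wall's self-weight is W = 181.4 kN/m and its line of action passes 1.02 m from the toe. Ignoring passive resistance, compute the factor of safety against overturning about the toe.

3.15

K_a = tan²(45° − 28.7°/2) = 0.3511.
P_a = ½K_aγH² = 0.5×0.3511×21.5×3.6² = 48.92 kN/m, acting at H/3 = 1.200 m above the base.
Overturning moment M_o = P_a × H/3 = 48.92 × 1.200 = 58.71.
Resisting moment M_r = W × 1.02 = 181.4 × 1.02 = 185.0.
FS_overturning = M_r/M_o = 185.0/58.71 = 3.152.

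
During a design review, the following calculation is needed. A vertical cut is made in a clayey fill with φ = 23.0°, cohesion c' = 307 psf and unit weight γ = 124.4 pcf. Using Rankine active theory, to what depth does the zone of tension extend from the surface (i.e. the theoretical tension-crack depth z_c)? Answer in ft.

K_a = tan²(45° − 23.0°/2) = 0.4381; √K_a = 0.6619.
The active pressure is zero where K_a γ z = 2c√K_a, so z_c = 2c/(γ√K_a) = 2×307/(124.4×0.6619) = 7.457 ft.

7.46 ft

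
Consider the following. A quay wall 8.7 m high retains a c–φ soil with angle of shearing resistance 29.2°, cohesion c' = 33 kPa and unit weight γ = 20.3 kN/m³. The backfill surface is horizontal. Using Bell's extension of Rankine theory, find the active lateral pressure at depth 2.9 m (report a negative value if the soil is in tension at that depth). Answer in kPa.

K_a = (1 − sin φ)/(1 + sin φ) = 0.3442.
σ_a = K_a γ z − 2c√K_a = 0.3442×20.3×2.9 − 2×33×0.5867 = -18.46 kPa.

-18.5 kPa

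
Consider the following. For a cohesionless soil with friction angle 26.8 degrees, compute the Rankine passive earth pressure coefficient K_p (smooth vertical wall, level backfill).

K_p = (1 + sin φ)/(1 − sin φ) = tan²(45° + 26.8°/2) = 2.642.

2.64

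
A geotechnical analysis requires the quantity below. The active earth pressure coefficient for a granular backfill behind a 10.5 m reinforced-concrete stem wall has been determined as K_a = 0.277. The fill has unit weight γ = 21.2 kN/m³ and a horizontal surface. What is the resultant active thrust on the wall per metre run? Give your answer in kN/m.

P = ½ K_a γ H² = 0.5 × 0.277 × 21.2 × 10.5² = 323.7 kN/m.

324 kN/m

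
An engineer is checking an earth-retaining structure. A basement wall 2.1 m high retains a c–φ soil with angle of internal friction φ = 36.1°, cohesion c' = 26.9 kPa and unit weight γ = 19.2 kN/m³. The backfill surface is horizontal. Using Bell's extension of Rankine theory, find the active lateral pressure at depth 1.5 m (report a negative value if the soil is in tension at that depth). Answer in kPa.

K_a = (1 − sin φ)/(1 + sin φ) = 0.2585.
σ_a = K_a γ z − 2c√K_a = 0.2585×19.2×1.5 − 2×26.9×0.5084 = -19.91 kPa.

-19.9 kPa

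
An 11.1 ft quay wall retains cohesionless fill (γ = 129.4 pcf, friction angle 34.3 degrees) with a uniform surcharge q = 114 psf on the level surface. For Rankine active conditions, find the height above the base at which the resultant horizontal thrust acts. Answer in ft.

3.95 ft

K_a = 0.2792.
Triangular part P₁ = ½K_aγH² = 2225 at H/3 = 3.700 ft; rectangular part P₂ = K_a q H = 353.2 at H/2 = 5.550 ft.
ȳ = (P₁·3.700 + P₂·5.550)/(P₁+P₂) = 3.953 ft.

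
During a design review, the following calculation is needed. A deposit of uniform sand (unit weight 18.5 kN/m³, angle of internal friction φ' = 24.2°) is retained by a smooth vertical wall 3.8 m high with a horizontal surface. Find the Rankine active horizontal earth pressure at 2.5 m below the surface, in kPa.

K_a = (1 − sin φ)/(1 + sin φ) = 0.4185.
σ_h = K_a γ z = 0.4185 × 18.5 × 2.5 = 19.36 kPa.

19.4 kPa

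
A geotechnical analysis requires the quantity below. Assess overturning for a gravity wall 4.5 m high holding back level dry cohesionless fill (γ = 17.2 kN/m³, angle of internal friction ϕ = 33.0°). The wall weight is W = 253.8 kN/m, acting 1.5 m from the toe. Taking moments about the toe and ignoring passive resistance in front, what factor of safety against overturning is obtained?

K_a = tan²(45° − 33.0°/2) = 0.2948.
P_a = ½K_aγH² = 0.5×0.2948×17.2×4.5² = 51.34 kN/m, acting at H/3 = 1.500 m above the base.
Overturning moment M_o = P_a × H/3 = 51.34 × 1.500 = 77.01.
Resisting moment M_r = W × 1.5 = 253.8 × 1.5 = 380.7.
FS_overturning = M_r/M_o = 380.7/77.01 = 4.944.

4.94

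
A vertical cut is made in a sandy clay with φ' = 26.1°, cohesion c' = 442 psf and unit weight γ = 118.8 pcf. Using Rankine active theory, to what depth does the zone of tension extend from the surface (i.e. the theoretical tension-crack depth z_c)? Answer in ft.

11.9 ft

K_a = tan²(45° − 26.1°/2) = 0.3889; √K_a = 0.6237.
The active pressure is zero where K_a γ z = 2c√K_a, so z_c = 2c/(γ√K_a) = 2×442/(118.8×0.6237) = 11.93 ft.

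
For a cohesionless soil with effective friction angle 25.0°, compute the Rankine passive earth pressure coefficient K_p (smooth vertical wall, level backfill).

2.46

K_p = (1 + sin φ)/(1 − sin φ) = tan²(45° + 25.0°/2) = 2.464.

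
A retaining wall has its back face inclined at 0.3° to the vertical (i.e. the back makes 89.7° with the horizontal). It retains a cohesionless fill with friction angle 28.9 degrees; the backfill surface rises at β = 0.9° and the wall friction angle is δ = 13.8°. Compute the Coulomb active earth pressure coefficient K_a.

K_a = sin²(α+φ) / [sin²α · sin(α−δ) · (1 + √{sin(φ+δ)sin(φ−β) / (sin(α−δ)sin(α+β))})²].
With α = 89.7°, φ = 28.9°, δ = 13.8°, β = 0.9°: K_a = 0.3212.

0.321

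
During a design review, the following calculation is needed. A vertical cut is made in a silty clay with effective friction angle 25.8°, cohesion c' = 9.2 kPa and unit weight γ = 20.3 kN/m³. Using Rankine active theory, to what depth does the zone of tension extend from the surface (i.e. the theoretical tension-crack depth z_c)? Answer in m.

1.44 m

K_a = tan²(45° − 25.8°/2) = 0.3935; √K_a = 0.6273.
The active pressure is zero where K_a γ z = 2c√K_a, so z_c = 2c/(γ√K_a) = 2×9.2/(20.3×0.6273) = 1.445 m.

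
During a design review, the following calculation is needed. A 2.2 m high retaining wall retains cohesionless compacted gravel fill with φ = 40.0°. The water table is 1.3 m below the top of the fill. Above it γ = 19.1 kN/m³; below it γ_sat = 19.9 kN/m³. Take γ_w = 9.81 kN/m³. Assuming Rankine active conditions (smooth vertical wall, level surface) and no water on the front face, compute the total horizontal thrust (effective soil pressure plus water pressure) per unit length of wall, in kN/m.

13.2 kN/m

K_a = tan²(45° − φ/2) = 0.2174.
γ' = 19.9 − 9.81 = 10.09 kN/m³. Depth below WT = 0.9 m.
σ'_h at WT = K_a γ d_w = 5.399 kPa; at base = 5.399 + K_a γ' × 0.9 = 7.374 kPa.
P₁ (0–1.3 m) = ½×5.399×1.3 = 3.509. P₂ (1.3–2.2 m) = ½(5.399+7.374)×0.9 = 5.748.
P_w = ½ γ_w h₂² = 0.5×9.81×0.9² = 3.973. Total = 3.509+5.748+3.973 = 13.23 kN/m.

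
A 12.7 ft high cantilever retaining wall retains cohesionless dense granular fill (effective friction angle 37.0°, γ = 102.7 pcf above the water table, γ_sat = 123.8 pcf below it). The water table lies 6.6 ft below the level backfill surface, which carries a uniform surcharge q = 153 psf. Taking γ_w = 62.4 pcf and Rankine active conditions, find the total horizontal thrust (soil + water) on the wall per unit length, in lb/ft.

K_a = tan²(45° − φ/2) = 0.2486.
γ' = 123.8 − 62.4 = 61.40 pcf. h₂ = H − d_w = 6.1 ft.
σ'_h: at surface K_a·q = 38.03; at WT K_a(q+γd_w) = 206.5; at base K_a(q+γd_w+γ'h₂) = 299.6 psf.
P₁ = ½(38.03+206.5)×6.6 = 807.1; P₂ = ½(206.5+299.6)×6.1 = 1544; P_w = ½γ_w h₂² = 1161.
Total = 807.1+1544+1161 = 3512 lb/ft.

3510 lb/ft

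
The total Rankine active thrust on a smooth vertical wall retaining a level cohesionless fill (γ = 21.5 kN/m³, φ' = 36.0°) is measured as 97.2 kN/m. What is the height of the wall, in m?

5.90 m

K_a = 0.2596. P_a = ½ K_a γ H² ⇒ H = √(2P_a/(K_a γ)).
H = √(2×97.2/(0.2596×21.5)) = 5.902 m.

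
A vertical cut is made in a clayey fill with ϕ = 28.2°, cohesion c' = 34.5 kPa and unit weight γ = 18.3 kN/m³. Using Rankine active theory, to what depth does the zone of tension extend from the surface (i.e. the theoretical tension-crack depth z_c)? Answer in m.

K_a = tan²(45° − 28.2°/2) = 0.3582; √K_a = 0.5985.
The active pressure is zero where K_a γ z = 2c√K_a, so z_c = 2c/(γ√K_a) = 2×34.5/(18.3×0.5985) = 6.300 m.

6.30 m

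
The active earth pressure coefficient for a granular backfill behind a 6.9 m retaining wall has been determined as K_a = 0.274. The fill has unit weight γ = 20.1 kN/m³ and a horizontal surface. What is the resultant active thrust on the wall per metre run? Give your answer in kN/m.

131 kN/m

P = ½ K_a γ H² = 0.5 × 0.274 × 20.1 × 6.9² = 131.1 kN/m.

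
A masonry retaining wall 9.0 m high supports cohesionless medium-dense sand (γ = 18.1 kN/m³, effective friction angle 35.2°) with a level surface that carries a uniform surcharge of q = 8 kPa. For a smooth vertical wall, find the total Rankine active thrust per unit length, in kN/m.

K_a = tan²(45° − φ/2) = 0.2687.
Soil triangle: ½ K_a γ H² = 0.5×0.2687×18.1×9.0² = 197.0 kN/m.
Surcharge rectangle: K_a q H = 0.2687×8×9.0 = 19.35 kN/m.
Total = 197.0 + 19.35 = 216.3 kN/m.

216 kN/m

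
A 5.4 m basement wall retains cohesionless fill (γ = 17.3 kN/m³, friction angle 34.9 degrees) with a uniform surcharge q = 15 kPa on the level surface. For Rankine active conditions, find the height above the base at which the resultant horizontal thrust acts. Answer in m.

K_a = 0.2721.
Triangular part P₁ = ½K_aγH² = 68.64 at H/3 = 1.800 m; rectangular part P₂ = K_a q H = 22.04 at H/2 = 2.700 m.
ȳ = (P₁·1.800 + P₂·2.700)/(P₁+P₂) = 2.019 m.

2.02 m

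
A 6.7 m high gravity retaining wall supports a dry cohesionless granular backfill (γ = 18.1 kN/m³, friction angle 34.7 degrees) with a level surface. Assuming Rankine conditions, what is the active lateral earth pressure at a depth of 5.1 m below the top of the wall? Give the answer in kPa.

25.3 kPa

K_a = (1 − sin φ)/(1 + sin φ) = 0.2745.
σ_h = K_a γ z = 0.2745 × 18.1 × 5.1 = 25.34 kPa.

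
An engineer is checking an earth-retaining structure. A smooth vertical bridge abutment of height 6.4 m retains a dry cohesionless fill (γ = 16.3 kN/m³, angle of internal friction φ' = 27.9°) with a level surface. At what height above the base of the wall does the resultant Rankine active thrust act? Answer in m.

K_a = 0.3625.
The pressure distribution is triangular, so the resultant acts at H/3 above the base = 6.4/3 = 2.133 m.

2.13 m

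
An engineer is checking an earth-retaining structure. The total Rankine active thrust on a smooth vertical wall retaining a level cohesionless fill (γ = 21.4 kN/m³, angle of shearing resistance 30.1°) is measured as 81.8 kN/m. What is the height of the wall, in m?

4.80 m

K_a = 0.3320. P_a = ½ K_a γ H² ⇒ H = √(2P_a/(K_a γ)).
H = √(2×81.8/(0.3320×21.4)) = 4.799 m.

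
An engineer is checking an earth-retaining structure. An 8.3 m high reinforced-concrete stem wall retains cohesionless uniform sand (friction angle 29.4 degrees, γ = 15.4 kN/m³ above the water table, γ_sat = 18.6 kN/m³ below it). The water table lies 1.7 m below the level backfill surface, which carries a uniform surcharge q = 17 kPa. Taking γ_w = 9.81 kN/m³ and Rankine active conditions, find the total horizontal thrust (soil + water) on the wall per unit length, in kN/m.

394 kN/m

K_a = tan²(45° − φ/2) = 0.3415.
γ' = 18.6 − 9.81 = 8.790 kN/m³. h₂ = H − d_w = 6.6 m.
σ'_h: at surface K_a·q = 5.805; at WT K_a(q+γd_w) = 14.74; at base K_a(q+γd_w+γ'h₂) = 34.55 kPa.
P₁ = ½(5.805+14.74)×1.7 = 17.47; P₂ = ½(14.74+34.55)×6.6 = 162.7; P_w = ½γ_w h₂² = 213.7.
Total = 17.47+162.7+213.7 = 393.8 kN/m.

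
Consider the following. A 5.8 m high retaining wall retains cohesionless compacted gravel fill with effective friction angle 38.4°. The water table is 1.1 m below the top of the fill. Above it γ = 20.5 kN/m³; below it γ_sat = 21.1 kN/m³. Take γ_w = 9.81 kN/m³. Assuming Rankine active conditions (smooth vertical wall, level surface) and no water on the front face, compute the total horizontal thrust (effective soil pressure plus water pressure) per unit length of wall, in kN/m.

165 kN/m

K_a = tan²(45° − φ/2) = 0.2337.
γ' = 21.1 − 9.81 = 11.29 kN/m³. Depth below WT = 4.7 m.
σ'_h at WT = K_a γ d_w = 5.270 kPa; at base = 5.270 + K_a γ' × 4.7 = 17.67 kPa.
P₁ (0–1.1 m) = ½×5.270×1.1 = 2.898. P₂ (1.1–5.8 m) = ½(5.270+17.67)×4.7 = 53.91.
P_w = ½ γ_w h₂² = 0.5×9.81×4.7² = 108.4. Total = 2.898+53.91+108.4 = 165.2 kN/m.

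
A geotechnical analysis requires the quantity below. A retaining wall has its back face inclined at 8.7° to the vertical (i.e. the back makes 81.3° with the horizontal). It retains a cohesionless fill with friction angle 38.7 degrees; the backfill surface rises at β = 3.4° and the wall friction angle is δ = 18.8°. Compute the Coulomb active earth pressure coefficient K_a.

K_a = sin²(α+φ) / [sin²α · sin(α−δ) · (1 + √{sin(φ+δ)sin(φ−β) / (sin(α−δ)sin(α+β))})²].
With α = 81.3°, φ = 38.7°, δ = 18.8°, β = 3.4°: K_a = 0.2849.

0.285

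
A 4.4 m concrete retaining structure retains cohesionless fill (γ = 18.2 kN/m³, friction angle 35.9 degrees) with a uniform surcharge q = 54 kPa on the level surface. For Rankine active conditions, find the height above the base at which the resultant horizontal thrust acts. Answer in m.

1.89 m

K_a = 0.2607.
Triangular part P₁ = ½K_aγH² = 45.94 at H/3 = 1.467 m; rectangular part P₂ = K_a q H = 61.95 at H/2 = 2.200 m.
ȳ = (P₁·1.467 + P₂·2.200)/(P₁+P₂) = 1.888 m.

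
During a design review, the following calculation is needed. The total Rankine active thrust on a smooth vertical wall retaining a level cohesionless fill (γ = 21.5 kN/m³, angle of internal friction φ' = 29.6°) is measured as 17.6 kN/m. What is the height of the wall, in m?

2.20 m

K_a = 0.3387. P_a = ½ K_a γ H² ⇒ H = √(2P_a/(K_a γ)).
H = √(2×17.6/(0.3387×21.5)) = 2.198 m.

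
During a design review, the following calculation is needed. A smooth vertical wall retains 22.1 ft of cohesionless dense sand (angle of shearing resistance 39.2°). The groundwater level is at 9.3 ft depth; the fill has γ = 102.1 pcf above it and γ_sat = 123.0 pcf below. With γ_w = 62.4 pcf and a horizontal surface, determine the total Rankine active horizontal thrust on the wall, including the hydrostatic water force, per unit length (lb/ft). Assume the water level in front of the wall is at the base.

K_a = tan²(45° − φ/2) = 0.2255.
γ' = 123.0 − 62.4 = 60.60 pcf. Depth below WT = 12.8 ft.
σ'_h at WT = K_a γ d_w = 214.1 psf; at base = 214.1 + K_a γ' × 12.8 = 389.0 psf.
P₁ (0–9.3 ft) = ½×214.1×9.3 = 995.5. P₂ (9.3–22.1 ft) = ½(214.1+389.0)×12.8 = 3860.
P_w = ½ γ_w h₂² = 0.5×62.4×12.8² = 5112. Total = 995.5+3860+5112 = 9967 lb/ft.

9970 lb/ft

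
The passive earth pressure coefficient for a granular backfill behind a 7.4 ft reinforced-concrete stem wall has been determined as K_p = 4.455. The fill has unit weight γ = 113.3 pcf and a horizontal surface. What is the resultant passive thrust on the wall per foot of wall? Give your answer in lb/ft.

13800 lb/ft

P = ½ K_p γ H² = 0.5 × 4.455 × 113.3 × 7.4² = 13820 lb/ft.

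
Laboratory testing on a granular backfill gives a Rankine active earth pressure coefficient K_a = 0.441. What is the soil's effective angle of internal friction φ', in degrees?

22.8°

K_a = tan²(45° − φ/2) ⇒ 45° − φ/2 = arctan(√0.441) = 33.59°.
φ = 2(45° − 33.59°) = 22.83°.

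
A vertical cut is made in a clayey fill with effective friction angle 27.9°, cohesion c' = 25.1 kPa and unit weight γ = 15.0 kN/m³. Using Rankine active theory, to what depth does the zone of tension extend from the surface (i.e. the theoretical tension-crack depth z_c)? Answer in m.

5.56 m

K_a = tan²(45° − 27.9°/2) = 0.3625; √K_a = 0.6020.
The active pressure is zero where K_a γ z = 2c√K_a, so z_c = 2c/(γ√K_a) = 2×25.1/(15.0×0.6020) = 5.559 m.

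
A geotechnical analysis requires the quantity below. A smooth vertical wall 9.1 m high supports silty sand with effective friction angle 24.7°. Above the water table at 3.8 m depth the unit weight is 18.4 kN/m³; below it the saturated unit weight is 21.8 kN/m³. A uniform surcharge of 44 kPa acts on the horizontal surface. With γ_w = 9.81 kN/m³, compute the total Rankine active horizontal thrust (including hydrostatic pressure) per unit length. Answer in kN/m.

578 kN/m

K_a = tan²(45° − φ/2) = 0.4106.
γ' = 21.8 − 9.81 = 11.99 kN/m³. h₂ = H − d_w = 5.3 m.
σ'_h: at surface K_a·q = 18.07; at WT K_a(q+γd_w) = 46.77; at base K_a(q+γd_w+γ'h₂) = 72.86 kPa.
P₁ = ½(18.07+46.77)×3.8 = 123.2; P₂ = ½(46.77+72.86)×5.3 = 317.0; P_w = ½γ_w h₂² = 137.8.
Total = 123.2+317.0+137.8 = 578.0 kN/m.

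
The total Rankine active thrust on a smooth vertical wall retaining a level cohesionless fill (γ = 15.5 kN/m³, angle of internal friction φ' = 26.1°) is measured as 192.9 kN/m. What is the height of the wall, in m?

8.00 m

K_a = 0.3889. P_a = ½ K_a γ H² ⇒ H = √(2P_a/(K_a γ)).
H = √(2×192.9/(0.3889×15.5)) = 8.000 m.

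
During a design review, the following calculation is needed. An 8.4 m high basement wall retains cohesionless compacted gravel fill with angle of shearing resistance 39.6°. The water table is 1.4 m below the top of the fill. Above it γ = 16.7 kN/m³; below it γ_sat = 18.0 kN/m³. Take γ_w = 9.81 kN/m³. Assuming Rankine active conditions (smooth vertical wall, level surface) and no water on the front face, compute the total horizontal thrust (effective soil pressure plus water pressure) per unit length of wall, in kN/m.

K_a = tan²(45° − φ/2) = 0.2214.
γ' = 18.0 − 9.81 = 8.190 kN/m³. Depth below WT = 7.0 m.
σ'_h at WT = K_a γ d_w = 5.177 kPa; at base = 5.177 + K_a γ' × 7.0 = 17.87 kPa.
P₁ (0–1.4 m) = ½×5.177×1.4 = 3.624. P₂ (1.4–8.4 m) = ½(5.177+17.87)×7.0 = 80.67.
P_w = ½ γ_w h₂² = 0.5×9.81×7.0² = 240.3. Total = 3.624+80.67+240.3 = 324.6 kN/m.

325 kN/m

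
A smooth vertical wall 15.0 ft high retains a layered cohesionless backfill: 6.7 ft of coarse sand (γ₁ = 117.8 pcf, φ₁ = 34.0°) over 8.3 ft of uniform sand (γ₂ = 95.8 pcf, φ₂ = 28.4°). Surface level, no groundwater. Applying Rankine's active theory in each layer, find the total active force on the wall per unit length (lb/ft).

K_a1 = tan²(45°−34.0°/2) = 0.2827; K_a2 = tan²(45°−28.4°/2) = 0.3554.
Layer 1: σ at base = K_a1 γ₁ h₁ = 223.1 psf; P₁ = ½×223.1×6.7 = 747.5.
Layer 2: σ_v at top = γ₁h₁ = 789.3; σ_h top = K_a2×789.3 = 280.5; σ_h base = K_a2×(789.3+95.8×8.3) = 563.0.
P₂ = ½(280.5+563.0)×8.3 = 3501. Total P_a = 747.5+3501 = 4248 lb/ft.

4250 lb/ft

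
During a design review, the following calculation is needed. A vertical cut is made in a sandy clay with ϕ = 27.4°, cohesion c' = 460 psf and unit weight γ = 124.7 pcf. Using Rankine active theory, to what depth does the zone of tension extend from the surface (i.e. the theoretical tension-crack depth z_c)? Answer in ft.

12.1 ft

K_a = tan²(45° − 27.4°/2) = 0.3697; √K_a = 0.6080.
The active pressure is zero where K_a γ z = 2c√K_a, so z_c = 2c/(γ√K_a) = 2×460/(124.7×0.6080) = 12.13 ft.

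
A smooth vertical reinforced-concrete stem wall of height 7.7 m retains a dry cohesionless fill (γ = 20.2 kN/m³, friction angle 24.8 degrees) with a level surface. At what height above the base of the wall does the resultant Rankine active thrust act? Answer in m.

K_a = 0.4090.
The pressure distribution is triangular, so the resultant acts at H/3 above the base = 7.7/3 = 2.567 m.

2.57 m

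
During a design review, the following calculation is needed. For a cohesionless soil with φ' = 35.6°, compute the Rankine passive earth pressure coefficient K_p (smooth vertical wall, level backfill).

K_p = (1 + sin φ)/(1 − sin φ) = tan²(45° + 35.6°/2) = 3.786.

3.79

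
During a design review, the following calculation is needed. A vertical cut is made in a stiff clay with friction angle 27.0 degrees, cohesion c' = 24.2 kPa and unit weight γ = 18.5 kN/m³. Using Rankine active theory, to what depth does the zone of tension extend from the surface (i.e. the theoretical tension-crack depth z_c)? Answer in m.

K_a = tan²(45° − 27.0°/2) = 0.3755; √K_a = 0.6128.
The active pressure is zero where K_a γ z = 2c√K_a, so z_c = 2c/(γ√K_a) = 2×24.2/(18.5×0.6128) = 4.269 m.

4.27 m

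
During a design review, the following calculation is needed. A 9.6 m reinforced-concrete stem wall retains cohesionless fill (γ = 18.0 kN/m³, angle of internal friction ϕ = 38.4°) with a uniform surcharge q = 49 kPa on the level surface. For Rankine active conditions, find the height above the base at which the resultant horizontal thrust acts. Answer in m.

K_a = 0.2337.
Triangular part P₁ = ½K_aγH² = 193.8 at H/3 = 3.200 m; rectangular part P₂ = K_a q H = 109.9 at H/2 = 4.800 m.
ȳ = (P₁·3.200 + P₂·4.800)/(P₁+P₂) = 3.779 m.

3.78 m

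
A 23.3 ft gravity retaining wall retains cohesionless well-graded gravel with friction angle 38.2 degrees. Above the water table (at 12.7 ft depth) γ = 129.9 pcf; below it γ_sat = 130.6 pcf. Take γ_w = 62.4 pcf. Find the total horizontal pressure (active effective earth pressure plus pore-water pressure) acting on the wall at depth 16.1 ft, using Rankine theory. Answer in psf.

656 psf

K_a = (1 − sin φ)/(1 + sin φ) = 0.2358.
γ' = 130.6 − 62.4 = 68.20 pcf.
Effective vertical stress at 16.1 ft: σ'_v = 129.9×12.7 + 68.20×3.40 = 1882 psf.
σ'_h = K_a σ'_v = 0.2358 × 1882 = 443.6 psf; u = γ_w × 3.40 = 212.2 psf.
Total σ_h = 443.6 + 212.2 = 655.8 psf.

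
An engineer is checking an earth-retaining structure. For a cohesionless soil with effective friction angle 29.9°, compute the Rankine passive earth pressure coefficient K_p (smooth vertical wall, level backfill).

K_p = (1 + sin φ)/(1 − sin φ) = tan²(45° + 29.9°/2) = 2.988.

2.99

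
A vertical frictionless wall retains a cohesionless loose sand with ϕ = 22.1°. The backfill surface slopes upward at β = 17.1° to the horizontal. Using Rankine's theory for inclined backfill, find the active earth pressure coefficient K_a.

K_a = cos β · (cos β − √(cos²β − cos²φ)) / (cos β + √(cos²β − cos²φ)).
cos β = 0.9558, cos φ = 0.9265, √(cos²β − cos²φ) = 0.2347.
K_a = 0.9558 × (0.9558 − 0.2347)/(0.9558 + 0.2347) = 0.5789.

0.579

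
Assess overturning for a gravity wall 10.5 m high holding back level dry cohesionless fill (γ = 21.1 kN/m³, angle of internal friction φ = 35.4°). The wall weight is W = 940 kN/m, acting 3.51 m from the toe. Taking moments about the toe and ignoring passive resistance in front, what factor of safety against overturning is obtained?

3.04

K_a = tan²(45° − 35.4°/2) = 0.2664.
P_a = ½K_aγH² = 0.5×0.2664×21.1×10.5² = 309.9 kN/m, acting at H/3 = 3.500 m above the base.
Overturning moment M_o = P_a × H/3 = 309.9 × 3.500 = 1085.
Resisting moment M_r = W × 3.51 = 940 × 3.51 = 3299.
FS_overturning = M_r/M_o = 3299/1085 = 3.042.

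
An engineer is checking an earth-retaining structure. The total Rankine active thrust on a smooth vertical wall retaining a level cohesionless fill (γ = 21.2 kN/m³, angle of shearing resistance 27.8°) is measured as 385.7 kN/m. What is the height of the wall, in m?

10.00 m

K_a = 0.3639. P_a = ½ K_a γ H² ⇒ H = √(2P_a/(K_a γ)).
H = √(2×385.7/(0.3639×21.2)) = 10.000 m.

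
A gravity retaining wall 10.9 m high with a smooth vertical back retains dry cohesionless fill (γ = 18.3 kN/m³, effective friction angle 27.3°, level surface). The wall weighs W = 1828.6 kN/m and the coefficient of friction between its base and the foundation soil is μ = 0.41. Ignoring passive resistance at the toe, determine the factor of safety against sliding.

1.86

K_a = tan²(45° − 27.3°/2) = 0.3711.
P_a = ½K_aγH² = 0.5×0.3711×18.3×10.9² = 403.5 kN/m, acting at H/3 = 3.633 m above the base.
FS_sliding = μW / P_a = 0.41×1828.6 / 403.5 = 1.858.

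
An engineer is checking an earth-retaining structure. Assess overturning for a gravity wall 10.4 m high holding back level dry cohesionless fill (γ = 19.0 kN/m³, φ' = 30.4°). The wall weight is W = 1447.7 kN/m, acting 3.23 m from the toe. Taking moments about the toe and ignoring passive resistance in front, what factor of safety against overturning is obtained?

4.00

K_a = tan²(45° − 30.4°/2) = 0.3280.
P_a = ½K_aγH² = 0.5×0.3280×19.0×10.4² = 337.0 kN/m, acting at H/3 = 3.467 m above the base.
Overturning moment M_o = P_a × H/3 = 337.0 × 3.467 = 1168.
Resisting moment M_r = W × 3.23 = 1447.7 × 3.23 = 4676.
FS_overturning = M_r/M_o = 4676/1168 = 4.002.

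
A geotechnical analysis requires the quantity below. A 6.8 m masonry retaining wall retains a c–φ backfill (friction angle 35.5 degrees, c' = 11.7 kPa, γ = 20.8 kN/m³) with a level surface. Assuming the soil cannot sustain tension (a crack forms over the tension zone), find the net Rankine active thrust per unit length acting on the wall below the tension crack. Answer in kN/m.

58.8 kN/m

K_a = 0.2653; √K_a = 0.5150.
Tension-crack depth z_c = 2c/(γ√K_a) = 2×11.7/(20.8×0.5150) = 2.184 m.
σ_a at base = K_a γ H − 2c√K_a = 0.2653×20.8×6.8 − 2×11.7×0.5150 = 25.47 kPa.
P_a = ½ × 25.47 × (H − z_c) = 0.5×25.47×4.616 = 58.77 kN/m.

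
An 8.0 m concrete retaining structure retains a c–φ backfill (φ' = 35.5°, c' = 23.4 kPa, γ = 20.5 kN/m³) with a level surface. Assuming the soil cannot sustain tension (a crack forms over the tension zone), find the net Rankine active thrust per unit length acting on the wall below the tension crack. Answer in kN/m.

K_a = 0.2653; √K_a = 0.5150.
Tension-crack depth z_c = 2c/(γ√K_a) = 2×23.4/(20.5×0.5150) = 4.433 m.
σ_a at base = K_a γ H − 2c√K_a = 0.2653×20.5×8.0 − 2×23.4×0.5150 = 19.40 kPa.
P_a = ½ × 19.40 × (H − z_c) = 0.5×19.40×3.567 = 34.60 kN/m.

34.6 kN/m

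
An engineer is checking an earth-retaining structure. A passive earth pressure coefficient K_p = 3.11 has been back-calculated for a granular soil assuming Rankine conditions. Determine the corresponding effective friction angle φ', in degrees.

30.9°

K_p = (1+sin φ)/(1−sin φ) ⇒ sin φ = (K_p − 1)/(K_p + 1) = 0.5134.
φ = arcsin(0.5134) = 30.89°.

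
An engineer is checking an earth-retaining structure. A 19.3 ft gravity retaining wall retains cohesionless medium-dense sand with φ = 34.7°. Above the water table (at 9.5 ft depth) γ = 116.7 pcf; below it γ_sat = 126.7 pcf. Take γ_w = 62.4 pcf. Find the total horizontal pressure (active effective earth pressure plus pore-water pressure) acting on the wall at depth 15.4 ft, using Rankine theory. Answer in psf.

777 psf

K_a = (1 − sin φ)/(1 + sin φ) = 0.2745.
γ' = 126.7 − 62.4 = 64.30 pcf.
Effective vertical stress at 15.4 ft: σ'_v = 116.7×9.5 + 64.30×5.90 = 1488 psf.
σ'_h = K_a σ'_v = 0.2745 × 1488 = 408.4 psf; u = γ_w × 5.90 = 368.2 psf.
Total σ_h = 408.4 + 368.2 = 776.6 psf.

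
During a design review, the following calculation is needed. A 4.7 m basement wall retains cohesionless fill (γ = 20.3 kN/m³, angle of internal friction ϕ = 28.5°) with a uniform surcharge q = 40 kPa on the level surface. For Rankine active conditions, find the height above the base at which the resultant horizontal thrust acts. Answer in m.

1.92 m

K_a = 0.3540.
Triangular part P₁ = ½K_aγH² = 79.36 at H/3 = 1.567 m; rectangular part P₂ = K_a q H = 66.54 at H/2 = 2.350 m.
ȳ = (P₁·1.567 + P₂·2.350)/(P₁+P₂) = 1.924 m.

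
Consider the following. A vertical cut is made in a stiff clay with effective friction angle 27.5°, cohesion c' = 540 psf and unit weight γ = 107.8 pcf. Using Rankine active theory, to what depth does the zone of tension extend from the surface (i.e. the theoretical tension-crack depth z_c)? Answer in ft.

16.5 ft

K_a = tan²(45° − 27.5°/2) = 0.3682; √K_a = 0.6068.
The active pressure is zero where K_a γ z = 2c√K_a, so z_c = 2c/(γ√K_a) = 2×540/(107.8×0.6068) = 16.51 ft.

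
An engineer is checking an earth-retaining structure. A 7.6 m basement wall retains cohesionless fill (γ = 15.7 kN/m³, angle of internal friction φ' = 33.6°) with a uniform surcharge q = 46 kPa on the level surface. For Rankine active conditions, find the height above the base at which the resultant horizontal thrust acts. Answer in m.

3.08 m

K_a = 0.2875.
Triangular part P₁ = ½K_aγH² = 130.4 at H/3 = 2.533 m; rectangular part P₂ = K_a q H = 100.5 at H/2 = 3.800 m.
ȳ = (P₁·2.533 + P₂·3.800)/(P₁+P₂) = 3.085 m.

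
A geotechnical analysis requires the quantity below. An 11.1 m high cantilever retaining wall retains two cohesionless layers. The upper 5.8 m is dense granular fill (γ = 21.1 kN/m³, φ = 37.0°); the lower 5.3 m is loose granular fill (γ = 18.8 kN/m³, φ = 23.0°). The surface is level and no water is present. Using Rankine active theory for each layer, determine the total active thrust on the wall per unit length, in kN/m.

K_a1 = tan²(45°−37.0°/2) = 0.2486; K_a2 = tan²(45°−23.0°/2) = 0.4381.
Layer 1: σ at base = K_a1 γ₁ h₁ = 30.42 kPa; P₁ = ½×30.42×5.8 = 88.22.
Layer 2: σ_v at top = γ₁h₁ = 122.4; σ_h top = K_a2×122.4 = 53.61; σ_h base = K_a2×(122.4+18.8×5.3) = 97.27.
P₂ = ½(53.61+97.27)×5.3 = 399.8. Total P_a = 88.22+399.8 = 488.1 kN/m.

488 kN/m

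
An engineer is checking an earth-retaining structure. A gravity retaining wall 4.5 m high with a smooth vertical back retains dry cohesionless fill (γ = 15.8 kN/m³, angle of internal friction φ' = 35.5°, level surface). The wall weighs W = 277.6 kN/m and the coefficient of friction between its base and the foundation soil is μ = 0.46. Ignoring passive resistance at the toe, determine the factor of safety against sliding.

K_a = tan²(45° − 35.5°/2) = 0.2653.
P_a = ½K_aγH² = 0.5×0.2653×15.8×4.5² = 42.43 kN/m, acting at H/3 = 1.500 m above the base.
FS_sliding = μW / P_a = 0.46×277.6 / 42.43 = 3.009.

3.01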